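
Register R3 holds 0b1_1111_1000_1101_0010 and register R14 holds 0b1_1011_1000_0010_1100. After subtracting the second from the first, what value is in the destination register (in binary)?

0b100000010100110

Subtract column by column in base 2:
  0-0 → 0
  1-0 → 1
  0-1 → 1 (borrow)
  0-1-1 → 0 (borrow)
  1-0-1 → 0
  0-1 → 1 (borrow)
  1-0-1 → 0
  1-0 → 1
  0-0 → 0
  0-0 → 0
  0-0 → 0
  1-1 → 0
  1-1 → 0
  1-1 → 0
  1-0 → 1
  1-1 → 0
  1-1 → 0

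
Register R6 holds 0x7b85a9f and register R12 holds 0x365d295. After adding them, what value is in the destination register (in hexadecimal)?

Add column by column in base 16, right to left:
  f+5 = 4 carry 1
  9+9+1 = 3 carry 1
  a+2+1 = d
  5+d = 2 carry 1
  8+5+1 = e
  b+6 = 1 carry 1
  7+3+1 = b

0xb1e2d34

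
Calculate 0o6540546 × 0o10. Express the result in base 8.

Multiply each base-8 digit by 8, carrying:
  6×8 = 48 → write 0 carry 6
  4×8+6 = 38 → write 6 carry 4
  5×8+4 = 44 → write 4 carry 5
  0×8+5 = 5 → write 5
  4×8 = 32 → write 0 carry 4
  5×8+4 = 44 → write 4 carry 5
  6×8+5 = 53 → write 5 carry 6
  remaining carry: 6

0o65405460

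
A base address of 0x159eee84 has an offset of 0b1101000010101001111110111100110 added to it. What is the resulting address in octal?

0x159eee84 = 0o2547567204 in octal.
0b1101000010101001111110111100110 = 0o15025176746 in octal.
Add column by column in base 8, right to left:
  4+6 = 2 carry 1
  0+4+1 = 5
  2+7 = 1 carry 1
  7+6+1 = 6 carry 1
  6+7+1 = 6 carry 1
  5+1+1 = 7
  7+5 = 4 carry 1
  4+2+1 = 7
  5+0 = 5
  2+5 = 7
  0+1 = 1

0o17574766152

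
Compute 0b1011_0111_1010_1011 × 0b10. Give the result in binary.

0b10110111101010110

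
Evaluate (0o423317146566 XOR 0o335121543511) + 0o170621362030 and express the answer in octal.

First 0o423317146566 XOR 0o335121543511 = 0o716236405077.
Add column by column in base 8, right to left:
  7+0 = 7
  7+3 = 2 carry 1
  0+0+1 = 1
  5+2 = 7
  0+6 = 6
  4+3 = 7
  6+1 = 7
  3+2 = 5
  2+6 = 0 carry 1
  6+0+1 = 7
  1+7 = 0 carry 1
  7+1+1 = 1 carry 1
  final carry 1

0o1107057767127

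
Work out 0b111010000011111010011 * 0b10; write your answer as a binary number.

Multiply each base-2 digit by 2, carrying:
  1×2 = 2 → write 0 carry 1
  1×2+1 = 3 → write 1 carry 1
  0×2+1 = 1 → write 1
  0×2 = 0 → write 0
  1×2 = 2 → write 0 carry 1
  0×2+1 = 1 → write 1
  1×2 = 2 → write 0 carry 1
  1×2+1 = 3 → write 1 carry 1
  1×2+1 = 3 → write 1 carry 1
  1×2+1 = 3 → write 1 carry 1
  1×2+1 = 3 → write 1 carry 1
  0×2+1 = 1 → write 1
  0×2 = 0 → write 0
  0×2 = 0 → write 0
  0×2 = 0 → write 0
  0×2 = 0 → write 0
  1×2 = 2 → write 0 carry 1
  0×2+1 = 1 → write 1
  1×2 = 2 → write 0 carry 1
  1×2+1 = 3 → write 1 carry 1
  1×2+1 = 3 → write 1 carry 1
  remaining carry: 1

0b1110100000111110100110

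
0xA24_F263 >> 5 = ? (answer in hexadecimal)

0x512793

5 bits is not a whole number of base-16 digits; in binary: 1010001001001111001001100011 >> 5 = 10100010010011110010011.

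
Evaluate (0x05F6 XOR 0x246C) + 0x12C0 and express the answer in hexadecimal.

First 0x05F6 XOR 0x246C = 0x219A.
Add column by column in base 16, right to left:
  A+0 = A
  9+C = 5 carry 1
  1+2+1 = 4
  2+1 = 3

0x345A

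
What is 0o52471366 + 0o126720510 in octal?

0o201412076

Add column by column in base 8, right to left:
  6+0 = 6
  6+1 = 7
  3+5 = 0 carry 1
  1+0+1 = 2
  7+2 = 1 carry 1
  4+7+1 = 4 carry 1
  2+6+1 = 1 carry 1
  5+2+1 = 0 carry 1
  0+1+1 = 2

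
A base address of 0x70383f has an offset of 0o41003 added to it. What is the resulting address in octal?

0x70383f = 0o34034077 in octal.
Add column by column in base 8, right to left:
  7+3 = 2 carry 1
  7+0+1 = 0 carry 1
  0+0+1 = 1
  4+1 = 5
  3+4 = 7
  0+0 = 0
  4+0 = 4
  3+0 = 3

0o34075102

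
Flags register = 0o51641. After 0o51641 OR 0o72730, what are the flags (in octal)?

0o73771

OR each oct digit independently (no carries):
  5|7=7, 1|2=3, 6|7=7, 4|3=7, 1|0=1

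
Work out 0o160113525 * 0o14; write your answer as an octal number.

0o2501613774

Multiply each base-8 digit by 12, carrying:
  5×12 = 60 → write 4 carry 7
  2×12+7 = 31 → write 7 carry 3
  5×12+3 = 63 → write 7 carry 7
  3×12+7 = 43 → write 3 carry 5
  1×12+5 = 17 → write 1 carry 2
  1×12+2 = 14 → write 6 carry 1
  0×12+1 = 1 → write 1
  6×12 = 72 → write 0 carry 9
  1×12+9 = 21 → write 5 carry 2
  remaining carry: 2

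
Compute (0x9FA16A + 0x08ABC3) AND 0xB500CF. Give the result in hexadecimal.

0xA0000D

Add column by column in base 16, right to left:
  A+3 = D
  6+C = 2 carry 1
  1+B+1 = D
  A+A = 4 carry 1
  F+8+1 = 8 carry 1
  9+0+1 = A
Sum = 0xA84D2D; now AND with 0xB500CF:
  A&B=A, 8&5=0, 4&0=0, D&0=0, 2&C=0, D&F=D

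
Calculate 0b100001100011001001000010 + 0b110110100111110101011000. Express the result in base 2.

Add column by column in base 2, right to left:
  0+0 = 0
  1+0 = 1
  0+0 = 0
  0+1 = 1
  0+1 = 1
  0+0 = 0
  1+1 = 0 carry 1
  0+0+1 = 1
  0+1 = 1
  1+0 = 1
  0+1 = 1
  0+1 = 1
  1+1 = 0 carry 1
  1+1+1 = 1 carry 1
  0+1+1 = 0 carry 1
  0+0+1 = 1
  0+0 = 0
  1+1 = 0 carry 1
  1+0+1 = 0 carry 1
  0+1+1 = 0 carry 1
  0+1+1 = 0 carry 1
  0+0+1 = 1
  0+1 = 1
  1+1 = 0 carry 1
  final carry 1

0b1011000001010111110011010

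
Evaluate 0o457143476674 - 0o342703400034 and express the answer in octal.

0o114240076640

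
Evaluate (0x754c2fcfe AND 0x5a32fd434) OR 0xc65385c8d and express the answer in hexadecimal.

0xd653adcbd

0x754c2fcfe AND 0x5a32fd434 = 0x50002d434.
Then OR with 0xc65385c8d.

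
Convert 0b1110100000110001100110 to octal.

0o16406146

Group the bits in threes: 001 110 100 000 110 001 100 110 → 16406146.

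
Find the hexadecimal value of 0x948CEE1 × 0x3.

0x1BDA6CA3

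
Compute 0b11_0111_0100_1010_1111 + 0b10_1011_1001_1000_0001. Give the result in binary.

0b1100010111000110000

Add column by column in base 2, right to left:
  1+1 = 0 carry 1
  1+0+1 = 0 carry 1
  1+0+1 = 0 carry 1
  1+0+1 = 0 carry 1
  0+0+1 = 1
  1+0 = 1
  0+0 = 0
  1+1 = 0 carry 1
  0+1+1 = 0 carry 1
  0+0+1 = 1
  1+0 = 1
  0+1 = 1
  1+1 = 0 carry 1
  1+1+1 = 1 carry 1
  1+0+1 = 0 carry 1
  0+1+1 = 0 carry 1
  1+0+1 = 0 carry 1
  1+1+1 = 1 carry 1
  final carry 1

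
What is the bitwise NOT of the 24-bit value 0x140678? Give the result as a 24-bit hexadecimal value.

Each hex digit d becomes f−d:
  1→e, 4→b, 0→f, 6→9, 7→8, 8→7

0xebf987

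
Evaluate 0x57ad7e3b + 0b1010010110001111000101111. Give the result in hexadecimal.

0b1010010110001111000101111 = 0x14b1e2f in hexadecimal.
Add column by column in base 16, right to left:
  b+f = a carry 1
  3+2+1 = 6
  e+e = c carry 1
  7+1+1 = 9
  d+b = 8 carry 1
  a+4+1 = f
  7+1 = 8
  5+0 = 5

0x58f89c6a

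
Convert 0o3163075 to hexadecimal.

0xCE63D

Each octal digit is 3 bits: 3=011 1=001 6=110 3=011 0=000 7=111 5=101.
Group the bits into nibbles: 1100 1110 0110 0011 1101 → CE63D.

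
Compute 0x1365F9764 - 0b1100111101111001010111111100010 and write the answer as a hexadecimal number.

0xCEA2E782

0b1100111101111001010111111100010 = 0x67BCAFE2 in hexadecimal.
Subtract column by column in base 16:
  4-2 → 2
  6-E → 8 (borrow)
  7-F-1 → 7 (borrow)
  9-A-1 → E (borrow)
  F-C-1 → 2
  5-B → A (borrow)
  6-7-1 → E (borrow)
  3-6-1 → C (borrow)
  1-0-1 → 0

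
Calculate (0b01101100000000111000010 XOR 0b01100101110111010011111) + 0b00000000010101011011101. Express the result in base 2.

0b1010001101000111010

First 0b01101100000000111000010 XOR 0b01100101110111010011111 = 0b00001001110111101011101.
Add column by column in base 2, right to left:
  1+1 = 0 carry 1
  0+0+1 = 1
  1+1 = 0 carry 1
  1+1+1 = 1 carry 1
  1+1+1 = 1 carry 1
  0+0+1 = 1
  1+1 = 0 carry 1
  0+1+1 = 0 carry 1
  1+0+1 = 0 carry 1
  1+1+1 = 1 carry 1
  1+0+1 = 0 carry 1
  1+1+1 = 1 carry 1
  0+0+1 = 1
  1+1 = 0 carry 1
  1+0+1 = 0 carry 1
  1+0+1 = 0 carry 1
  0+0+1 = 1
  0+0 = 0
  1+0 = 1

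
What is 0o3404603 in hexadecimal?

Each octal digit is 3 bits: 3=011 4=100 0=000 4=100 6=110 0=000 3=011.
Group the bits into nibbles: 1110 0000 1001 1000 0011 → E0983.

0xE0983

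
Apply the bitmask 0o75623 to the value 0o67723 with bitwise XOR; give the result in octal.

0o12100

XOR each oct digit independently (no carries):
  6^7=1, 7^5=2, 7^6=1, 2^2=0, 3^3=0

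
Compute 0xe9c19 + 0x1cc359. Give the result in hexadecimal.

0x2b5f72

Add column by column in base 16, right to left:
  9+9 = 2 carry 1
  1+5+1 = 7
  c+3 = f
  9+c = 5 carry 1
  e+c+1 = b carry 1
  0+1+1 = 2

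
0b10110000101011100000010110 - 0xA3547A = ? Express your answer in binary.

0xA3547A = 0b101000110101010001111010 in binary.
Subtract column by column in base 2:
  0-0 → 0
  1-1 → 0
  1-0 → 1
  0-1 → 1 (borrow)
  1-1-1 → 1 (borrow)
  0-1-1 → 0 (borrow)
  0-1-1 → 0 (borrow)
  0-0-1 → 1 (borrow)
  0-0-1 → 1 (borrow)
  0-0-1 → 1 (borrow)
  0-1-1 → 0 (borrow)
  1-0-1 → 0
  1-1 → 0
  1-0 → 1
  0-1 → 1 (borrow)
  1-0-1 → 0
  0-1 → 1 (borrow)
  1-1-1 → 1 (borrow)
  0-0-1 → 1 (borrow)
  0-0-1 → 1 (borrow)
  0-0-1 → 1 (borrow)
  0-1-1 → 0 (borrow)
  1-0-1 → 0
  1-1 → 0
  0-0 → 0
  1-0 → 1

0b10000111110110001110011100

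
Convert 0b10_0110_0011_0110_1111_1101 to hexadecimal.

0x2636FD

Group the bits into nibbles: 0010 0110 0011 0110 1111 1101 → 2636FD.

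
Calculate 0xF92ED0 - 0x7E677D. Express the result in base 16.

Subtract column by column in base 16:
  0-D → 3 (borrow)
  D-7-1 → 5
  E-7 → 7
  2-6 → C (borrow)
  9-E-1 → A (borrow)
  F-7-1 → 7

0x7AC753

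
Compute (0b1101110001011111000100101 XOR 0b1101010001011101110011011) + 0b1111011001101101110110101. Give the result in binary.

0b1111111001110000101110011

First 0b1101110001011111000100101 XOR 0b1101010001011101110011011 = 0b0000100000000010110111110.
Add column by column in base 2, right to left:
  0+1 = 1
  1+0 = 1
  1+1 = 0 carry 1
  1+0+1 = 0 carry 1
  1+1+1 = 1 carry 1
  1+1+1 = 1 carry 1
  0+0+1 = 1
  1+1 = 0 carry 1
  1+1+1 = 1 carry 1
  0+1+1 = 0 carry 1
  1+0+1 = 0 carry 1
  0+1+1 = 0 carry 1
  0+1+1 = 0 carry 1
  0+0+1 = 1
  0+1 = 1
  0+1 = 1
  0+0 = 0
  0+0 = 0
  0+1 = 1
  0+1 = 1
  1+0 = 1
  0+1 = 1
  0+1 = 1
  0+1 = 1
  0+1 = 1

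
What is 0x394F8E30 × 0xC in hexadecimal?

Multiply each base-16 digit by 12, carrying:
  0×12 = 0 → write 0
  3×12 = 36 → write 4 carry 2
  E×12+2 = 170 → write A carry 10
  8×12+10 = 106 → write A carry 6
  F×12+6 = 186 → write A carry 11
  4×12+11 = 59 → write B carry 3
  9×12+3 = 111 → write F carry 6
  3×12+6 = 42 → write A carry 2
  remaining carry: 2

0x2AFBAAA40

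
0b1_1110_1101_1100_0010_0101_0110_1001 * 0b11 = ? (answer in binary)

0b1011100100101000111000000111011

Multiply each base-2 digit by 3, carrying:
  1×3 = 3 → write 1 carry 1
  0×3+1 = 1 → write 1
  0×3 = 0 → write 0
  1×3 = 3 → write 1 carry 1
  0×3+1 = 1 → write 1
  1×3 = 3 → write 1 carry 1
  1×3+1 = 4 → write 0 carry 2
  0×3+2 = 2 → write 0 carry 1
  1×3+1 = 4 → write 0 carry 2
  0×3+2 = 2 → write 0 carry 1
  1×3+1 = 4 → write 0 carry 2
  0×3+2 = 2 → write 0 carry 1
  0×3+1 = 1 → write 1
  1×3 = 3 → write 1 carry 1
  0×3+1 = 1 → write 1
  0×3 = 0 → write 0
  0×3 = 0 → write 0
  0×3 = 0 → write 0
  1×3 = 3 → write 1 carry 1
  1×3+1 = 4 → write 0 carry 2
  1×3+2 = 5 → write 1 carry 2
  0×3+2 = 2 → write 0 carry 1
  1×3+1 = 4 → write 0 carry 2
  1×3+2 = 5 → write 1 carry 2
  0×3+2 = 2 → write 0 carry 1
  1×3+1 = 4 → write 0 carry 2
  1×3+2 = 5 → write 1 carry 2
  1×3+2 = 5 → write 1 carry 2
  1×3+2 = 5 → write 1 carry 2
  remaining carry: 10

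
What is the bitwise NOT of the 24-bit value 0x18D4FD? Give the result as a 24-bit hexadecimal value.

0xE72B02

Each hex digit d becomes F−d:
  1→E, 8→7, D→2, 4→B, F→0, D→2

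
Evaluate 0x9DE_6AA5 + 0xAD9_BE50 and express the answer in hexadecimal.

Add column by column in base 16, right to left:
  5+0 = 5
  A+5 = F
  A+E = 8 carry 1
  6+B+1 = 2 carry 1
  E+9+1 = 8 carry 1
  D+D+1 = B carry 1
  9+A+1 = 4 carry 1
  final carry 1

0x14B828F5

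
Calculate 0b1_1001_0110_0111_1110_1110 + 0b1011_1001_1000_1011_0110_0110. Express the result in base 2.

Add column by column in base 2, right to left:
  0+0 = 0
  1+1 = 0 carry 1
  1+1+1 = 1 carry 1
  1+0+1 = 0 carry 1
  0+0+1 = 1
  1+1 = 0 carry 1
  1+1+1 = 1 carry 1
  1+0+1 = 0 carry 1
  1+1+1 = 1 carry 1
  1+1+1 = 1 carry 1
  1+0+1 = 0 carry 1
  0+1+1 = 0 carry 1
  0+0+1 = 1
  1+0 = 1
  1+0 = 1
  0+1 = 1
  1+1 = 0 carry 1
  0+0+1 = 1
  0+0 = 0
  1+1 = 0 carry 1
  1+1+1 = 1 carry 1
  0+1+1 = 0 carry 1
  0+0+1 = 1
  0+1 = 1

0b110100101111001101010100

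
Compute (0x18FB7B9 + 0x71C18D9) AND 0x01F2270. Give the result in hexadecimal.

Add column by column in base 16, right to left:
  9+9 = 2 carry 1
  B+D+1 = 9 carry 1
  7+8+1 = 0 carry 1
  B+1+1 = D
  F+C = B carry 1
  8+1+1 = A
  1+7 = 8
Sum = 0x8ABD092; now AND with 0x01F2270:
  8&0=0, A&1=0, B&F=B, D&2=0, 0&2=0, 9&7=1, 2&0=0

0xB0010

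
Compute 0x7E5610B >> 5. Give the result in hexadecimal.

5 bits is not a whole number of base-16 digits; in binary: 111111001010110000100001011 >> 5 = 1111110010101100001000.

0x3F2B08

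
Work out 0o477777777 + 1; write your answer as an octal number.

0o500000000

The trailing 8 digits are 7 (max in base 8), so adding 1 cascades: they roll to 0 and the next digit up increments.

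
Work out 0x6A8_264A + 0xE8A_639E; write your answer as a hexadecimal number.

0x153289E8

Add column by column in base 16, right to left:
  A+E = 8 carry 1
  4+9+1 = E
  6+3 = 9
  2+6 = 8
  8+A = 2 carry 1
  A+8+1 = 3 carry 1
  6+E+1 = 5 carry 1
  final carry 1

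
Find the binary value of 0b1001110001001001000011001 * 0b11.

Multiply each base-2 digit by 3, carrying:
  1×3 = 3 → write 1 carry 1
  0×3+1 = 1 → write 1
  0×3 = 0 → write 0
  1×3 = 3 → write 1 carry 1
  1×3+1 = 4 → write 0 carry 2
  0×3+2 = 2 → write 0 carry 1
  0×3+1 = 1 → write 1
  0×3 = 0 → write 0
  0×3 = 0 → write 0
  1×3 = 3 → write 1 carry 1
  0×3+1 = 1 → write 1
  0×3 = 0 → write 0
  1×3 = 3 → write 1 carry 1
  0×3+1 = 1 → write 1
  0×3 = 0 → write 0
  1×3 = 3 → write 1 carry 1
  0×3+1 = 1 → write 1
  0×3 = 0 → write 0
  0×3 = 0 → write 0
  1×3 = 3 → write 1 carry 1
  1×3+1 = 4 → write 0 carry 2
  1×3+2 = 5 → write 1 carry 2
  0×3+2 = 2 → write 0 carry 1
  0×3+1 = 1 → write 1
  1×3 = 3 → write 1 carry 1
  remaining carry: 1

0b11101010011011011001001011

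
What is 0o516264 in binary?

0b101001110010110100

Each octal digit is 3 bits: 5=101 1=001 6=110 2=010 6=110 4=100.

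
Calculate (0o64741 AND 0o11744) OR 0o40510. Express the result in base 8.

0o64741 AND 0o11744 = 0o00740.
Then OR with 0o40510.

0o40750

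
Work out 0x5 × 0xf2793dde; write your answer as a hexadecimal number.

0x4bc5e3556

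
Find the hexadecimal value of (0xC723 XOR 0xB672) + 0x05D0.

0x7721

First 0xC723 XOR 0xB672 = 0x7151.
Add column by column in base 16, right to left:
  1+0 = 1
  5+D = 2 carry 1
  1+5+1 = 7
  7+0 = 7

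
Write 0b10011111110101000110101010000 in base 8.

Group the bits in threes: 010 011 111 110 101 000 110 101 010 000 → 2376506520.

0o2376506520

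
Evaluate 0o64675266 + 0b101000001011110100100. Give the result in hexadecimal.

0xE7925A

0o64675266 = 0xD37AB6 in hexadecimal.
0b101000001011110100100 = 0x1417A4 in hexadecimal.
Add column by column in base 16, right to left:
  6+4 = A
  B+A = 5 carry 1
  A+7+1 = 2 carry 1
  7+1+1 = 9
  3+4 = 7
  D+1 = E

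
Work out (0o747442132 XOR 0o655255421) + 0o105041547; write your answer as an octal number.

First 0o747442132 XOR 0o655255421 = 0o112617513.
Add column by column in base 8, right to left:
  3+7 = 2 carry 1
  1+4+1 = 6
  5+5 = 2 carry 1
  7+1+1 = 1 carry 1
  1+4+1 = 6
  6+0 = 6
  2+5 = 7
  1+0 = 1
  1+1 = 2

0o217661262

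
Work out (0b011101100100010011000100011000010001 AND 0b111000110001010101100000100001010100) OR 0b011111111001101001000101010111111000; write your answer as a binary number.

0b11111111001111001000101010111111000

0b011101100100010011000100011000010001 AND 0b111000110001010101100000100001010100 = 0b011000100000010001000000000000010000.
Then OR with 0b011111111001101001000101010111111000.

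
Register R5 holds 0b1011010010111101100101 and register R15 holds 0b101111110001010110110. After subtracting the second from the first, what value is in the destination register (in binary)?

Subtract column by column in base 2:
  1-0 → 1
  0-1 → 1 (borrow)
  1-1-1 → 1 (borrow)
  0-0-1 → 1 (borrow)
  0-1-1 → 0 (borrow)
  1-1-1 → 1 (borrow)
  1-0-1 → 0
  0-1 → 1 (borrow)
  1-0-1 → 0
  1-1 → 0
  1-0 → 1
  1-0 → 1
  0-0 → 0
  1-1 → 0
  0-1 → 1 (borrow)
  0-1-1 → 0 (borrow)
  1-1-1 → 1 (borrow)
  0-1-1 → 0 (borrow)
  1-1-1 → 1 (borrow)
  1-0-1 → 0
  0-1 → 1 (borrow)
  1-0-1 → 0

0b101010100110010101111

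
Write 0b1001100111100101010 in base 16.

0x4CF2A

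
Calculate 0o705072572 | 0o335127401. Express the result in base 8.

OR each oct digit independently (no carries):
  7|3=7, 0|3=3, 5|5=5, 0|1=1, 7|2=7, 2|7=7, 5|4=5, 7|0=7, 2|1=3

0o735177573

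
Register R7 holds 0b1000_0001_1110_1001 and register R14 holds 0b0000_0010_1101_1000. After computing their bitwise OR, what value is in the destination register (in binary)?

0b1000001111111001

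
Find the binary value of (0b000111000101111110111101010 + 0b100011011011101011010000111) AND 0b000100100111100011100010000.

0b100001100010000010000

Add column by column in base 2, right to left:
  0+1 = 1
  1+1 = 0 carry 1
  0+1+1 = 0 carry 1
  1+0+1 = 0 carry 1
  0+0+1 = 1
  1+0 = 1
  1+0 = 1
  1+1 = 0 carry 1
  1+0+1 = 0 carry 1
  0+1+1 = 0 carry 1
  1+1+1 = 1 carry 1
  1+0+1 = 0 carry 1
  1+1+1 = 1 carry 1
  1+0+1 = 0 carry 1
  1+1+1 = 1 carry 1
  1+1+1 = 1 carry 1
  0+1+1 = 0 carry 1
  1+0+1 = 0 carry 1
  0+1+1 = 0 carry 1
  0+1+1 = 0 carry 1
  0+0+1 = 1
  1+1 = 0 carry 1
  1+1+1 = 1 carry 1
  1+0+1 = 0 carry 1
  0+0+1 = 1
  0+0 = 0
  0+1 = 1
Sum = 0b101010100001101010001110001; now AND with 0b000100100111100011100010000:
  101010100001101010001110001
& 000100100111100011100010000
= 000000100001100010000010000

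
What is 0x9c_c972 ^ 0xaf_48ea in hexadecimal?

XOR each hex digit independently (no carries):
  9^a=3, c^f=3, c^4=8, 9^8=1, 7^e=9, 2^a=8

0x338198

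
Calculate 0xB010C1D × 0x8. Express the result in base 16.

0x580860E8

Multiply each base-16 digit by 8, carrying:
  D×8 = 104 → write 8 carry 6
  1×8+6 = 14 → write E
  C×8 = 96 → write 0 carry 6
  0×8+6 = 6 → write 6
  1×8 = 8 → write 8
  0×8 = 0 → write 0
  B×8 = 88 → write 8 carry 5
  remaining carry: 5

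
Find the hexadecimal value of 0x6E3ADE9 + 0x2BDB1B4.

Add column by column in base 16, right to left:
  9+4 = D
  E+B = 9 carry 1
  D+1+1 = F
  A+B = 5 carry 1
  3+D+1 = 1 carry 1
  E+B+1 = A carry 1
  6+2+1 = 9

0x9A15F9D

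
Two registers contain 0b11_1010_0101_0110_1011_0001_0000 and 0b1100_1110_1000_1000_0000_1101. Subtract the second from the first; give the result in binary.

Subtract column by column in base 2:
  0-1 → 1 (borrow)
  0-0-1 → 1 (borrow)
  0-1-1 → 0 (borrow)
  0-1-1 → 0 (borrow)
  1-0-1 → 0
  0-0 → 0
  0-0 → 0
  0-0 → 0
  1-0 → 1
  1-0 → 1
  0-0 → 0
  1-1 → 0
  0-0 → 0
  1-0 → 1
  1-0 → 1
  0-1 → 1 (borrow)
  1-0-1 → 0
  0-1 → 1 (borrow)
  1-1-1 → 1 (borrow)
  0-1-1 → 0 (borrow)
  0-0-1 → 1 (borrow)
  1-0-1 → 0
  0-1 → 1 (borrow)
  1-1-1 → 1 (borrow)
  1-0-1 → 0
  1-0 → 1

0b10110101101110001100000011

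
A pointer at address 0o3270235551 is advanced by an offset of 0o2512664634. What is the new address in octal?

0o6003122405

Add column by column in base 8, right to left:
  1+4 = 5
  5+3 = 0 carry 1
  5+6+1 = 4 carry 1
  5+4+1 = 2 carry 1
  3+6+1 = 2 carry 1
  2+6+1 = 1 carry 1
  0+2+1 = 3
  7+1 = 0 carry 1
  2+5+1 = 0 carry 1
  3+2+1 = 6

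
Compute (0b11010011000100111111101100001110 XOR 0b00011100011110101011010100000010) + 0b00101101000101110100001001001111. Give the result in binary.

0b11111100100000001001000001011011

First 0b11010011000100111111101100001110 XOR 0b00011100011110101011010100000010 = 0b11001111011010010100111000001100.
Add column by column in base 2, right to left:
  0+1 = 1
  0+1 = 1
  1+1 = 0 carry 1
  1+1+1 = 1 carry 1
  0+0+1 = 1
  0+0 = 0
  0+1 = 1
  0+0 = 0
  0+0 = 0
  1+1 = 0 carry 1
  1+0+1 = 0 carry 1
  1+0+1 = 0 carry 1
  0+0+1 = 1
  0+0 = 0
  1+1 = 0 carry 1
  0+0+1 = 1
  1+1 = 0 carry 1
  0+1+1 = 0 carry 1
  0+1+1 = 0 carry 1
  1+0+1 = 0 carry 1
  0+1+1 = 0 carry 1
  1+0+1 = 0 carry 1
  1+0+1 = 0 carry 1
  0+0+1 = 1
  1+1 = 0 carry 1
  1+0+1 = 0 carry 1
  1+1+1 = 1 carry 1
  1+1+1 = 1 carry 1
  0+0+1 = 1
  0+1 = 1
  1+0 = 1
  1+0 = 1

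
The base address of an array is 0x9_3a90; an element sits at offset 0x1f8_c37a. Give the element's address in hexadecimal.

Add column by column in base 16, right to left:
  0+a = a
  9+7 = 0 carry 1
  a+3+1 = e
  3+c = f
  9+8 = 1 carry 1
  0+f+1 = 0 carry 1
  0+1+1 = 2

0x201fe0a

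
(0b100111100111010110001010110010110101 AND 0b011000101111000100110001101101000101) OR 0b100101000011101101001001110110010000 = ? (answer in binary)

0b100101100111101101001001110110010101

0b100111100111010110001010110010110101 AND 0b011000101111000100110001101101000101 = 0b000000100111000100000000100000000101.
Then OR with 0b100101000011101101001001110110010000.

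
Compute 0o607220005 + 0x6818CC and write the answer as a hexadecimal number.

0x68538D1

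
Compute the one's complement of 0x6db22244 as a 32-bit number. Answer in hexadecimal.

Each hex digit d becomes f−d:
  6→9, d→2, b→4, 2→d, 2→d, 2→d, 4→b, 4→b

0x924dddbb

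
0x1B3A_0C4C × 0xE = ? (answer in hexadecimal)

Multiply each base-16 digit by 14, carrying:
  C×14 = 168 → write 8 carry 10
  4×14+10 = 66 → write 2 carry 4
  C×14+4 = 172 → write C carry 10
  0×14+10 = 10 → write A
  A×14 = 140 → write C carry 8
  3×14+8 = 50 → write 2 carry 3
  B×14+3 = 157 → write D carry 9
  1×14+9 = 23 → write 7 carry 1
  remaining carry: 1

0x17D2CAC28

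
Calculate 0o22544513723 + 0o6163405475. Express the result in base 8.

0o30730121420

Add column by column in base 8, right to left:
  3+5 = 0 carry 1
  2+7+1 = 2 carry 1
  7+4+1 = 4 carry 1
  3+5+1 = 1 carry 1
  1+0+1 = 2
  5+4 = 1 carry 1
  4+3+1 = 0 carry 1
  4+6+1 = 3 carry 1
  5+1+1 = 7
  2+6 = 0 carry 1
  2+0+1 = 3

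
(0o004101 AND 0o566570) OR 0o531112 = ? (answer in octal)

0o004101 AND 0o566570 = 0o004100.
Then OR with 0o531112.

0o535112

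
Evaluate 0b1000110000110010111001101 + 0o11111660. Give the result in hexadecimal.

0b1000110000110010111001101 = 0x11865CD in hexadecimal.
0o11111660 = 0x2493B0 in hexadecimal.
Add column by column in base 16, right to left:
  D+0 = D
  C+B = 7 carry 1
  5+3+1 = 9
  6+9 = F
  8+4 = C
  1+2 = 3
  1+0 = 1

0x13CF97D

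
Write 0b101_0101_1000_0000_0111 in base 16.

0x55807

Group the bits into nibbles: 0101 0101 1000 0000 0111 → 55807.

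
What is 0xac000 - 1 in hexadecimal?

The trailing 3 digits are 0, so subtracting 1 borrows through: they become F and the next digit up decrements.

0xabfff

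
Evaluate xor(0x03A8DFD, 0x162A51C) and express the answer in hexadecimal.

0x15828E1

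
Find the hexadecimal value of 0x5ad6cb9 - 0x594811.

0x55424a8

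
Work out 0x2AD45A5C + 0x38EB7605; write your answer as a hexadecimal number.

Add column by column in base 16, right to left:
  C+5 = 1 carry 1
  5+0+1 = 6
  A+6 = 0 carry 1
  5+7+1 = D
  4+B = F
  D+E = B carry 1
  A+8+1 = 3 carry 1
  2+3+1 = 6

0x63BFD061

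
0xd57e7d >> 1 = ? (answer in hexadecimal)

1 bits is not a whole number of base-16 digits; in binary: 110101010111111001111101 >> 1 = 11010101011111100111110.

0x6abf3e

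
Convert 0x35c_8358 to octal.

Expand each hex digit to 4 bits: 3=0011 5=0101 c=1100 8=1000 3=0011 5=0101 8=1000.
Group the bits in threes: 011 010 111 001 000 001 101 011 000 → 327101530.

0o327101530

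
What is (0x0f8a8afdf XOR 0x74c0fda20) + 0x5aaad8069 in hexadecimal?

0xd5f54f668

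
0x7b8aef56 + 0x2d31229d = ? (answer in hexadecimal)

Add column by column in base 16, right to left:
  6+d = 3 carry 1
  5+9+1 = f
  f+2 = 1 carry 1
  e+2+1 = 1 carry 1
  a+1+1 = c
  8+3 = b
  b+d = 8 carry 1
  7+2+1 = a

0xa8bc11f3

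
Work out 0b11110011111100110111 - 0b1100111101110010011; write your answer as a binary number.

0b10001100001110100100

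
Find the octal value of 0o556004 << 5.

0o26700200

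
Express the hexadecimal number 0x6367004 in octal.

Expand each hex digit to 4 bits: 6=0110 3=0011 6=0110 7=0111 0=0000 0=0000 4=0100.
Group the bits in threes: 110 001 101 100 111 000 000 000 100 → 615470004.

0o615470004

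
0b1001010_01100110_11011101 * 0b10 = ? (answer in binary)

0b100101001100110110111010

Multiply each base-2 digit by 2, carrying:
  1×2 = 2 → write 0 carry 1
  0×2+1 = 1 → write 1
  1×2 = 2 → write 0 carry 1
  1×2+1 = 3 → write 1 carry 1
  1×2+1 = 3 → write 1 carry 1
  0×2+1 = 1 → write 1
  1×2 = 2 → write 0 carry 1
  1×2+1 = 3 → write 1 carry 1
  0×2+1 = 1 → write 1
  1×2 = 2 → write 0 carry 1
  1×2+1 = 3 → write 1 carry 1
  0×2+1 = 1 → write 1
  0×2 = 0 → write 0
  1×2 = 2 → write 0 carry 1
  1×2+1 = 3 → write 1 carry 1
  0×2+1 = 1 → write 1
  0×2 = 0 → write 0
  1×2 = 2 → write 0 carry 1
  0×2+1 = 1 → write 1
  1×2 = 2 → write 0 carry 1
  0×2+1 = 1 → write 1
  0×2 = 0 → write 0
  1×2 = 2 → write 0 carry 1
  remaining carry: 1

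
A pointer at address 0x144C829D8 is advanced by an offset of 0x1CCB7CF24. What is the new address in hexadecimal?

Add column by column in base 16, right to left:
  8+4 = C
  D+2 = F
  9+F = 8 carry 1
  2+C+1 = F
  8+7 = F
  C+B = 7 carry 1
  4+C+1 = 1 carry 1
  4+C+1 = 1 carry 1
  1+1+1 = 3

0x3117FF8FC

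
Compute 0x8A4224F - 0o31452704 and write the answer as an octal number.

0x8A4224F = 0o1051021117 in octal.
Subtract column by column in base 8:
  7-4 → 3
  1-0 → 1
  1-7 → 2 (borrow)
  1-2-1 → 6 (borrow)
  2-5-1 → 4 (borrow)
  0-4-1 → 3 (borrow)
  1-1-1 → 7 (borrow)
  5-3-1 → 1
  0-0 → 0
  1-0 → 1

0o1017346213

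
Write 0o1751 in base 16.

Each octal digit is 3 bits: 1=001 7=111 5=101 1=001.
Group the bits into nibbles: 0011 1110 1001 → 3E9.

0x3E9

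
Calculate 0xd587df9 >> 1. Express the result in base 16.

1 bits is not a whole number of base-16 digits; in binary: 1101010110000111110111111001 >> 1 = 110101011000011111011111100.

0x6ac3efc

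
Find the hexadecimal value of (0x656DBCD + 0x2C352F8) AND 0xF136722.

0x9122600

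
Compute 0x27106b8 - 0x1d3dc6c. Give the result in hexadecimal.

0x9d2a4c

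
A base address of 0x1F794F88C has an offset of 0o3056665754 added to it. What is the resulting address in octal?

0o102024062170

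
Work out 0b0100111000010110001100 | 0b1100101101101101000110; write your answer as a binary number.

OR bit by bit (1 where either bit is 1):
  0100111000010110001100
| 1100101101101101000110
= 1100111101111111001110

0b1100111101111111001110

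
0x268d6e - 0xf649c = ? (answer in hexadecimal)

0x1728d2

Subtract column by column in base 16:
  e-c → 2
  6-9 → d (borrow)
  d-4-1 → 8
  8-6 → 2
  6-f → 7 (borrow)
  2-0-1 → 1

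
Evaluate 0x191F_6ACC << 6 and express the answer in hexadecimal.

0x647DAB300

6 bits is not a whole number of base-16 digits; in binary: 11001000111110110101011001100 << 6 = 11001000111110110101011001100000000.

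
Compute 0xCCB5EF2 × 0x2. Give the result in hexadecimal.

Multiply each base-16 digit by 2, carrying:
  2×2 = 4 → write 4
  F×2 = 30 → write E carry 1
  E×2+1 = 29 → write D carry 1
  5×2+1 = 11 → write B
  B×2 = 22 → write 6 carry 1
  C×2+1 = 25 → write 9 carry 1
  C×2+1 = 25 → write 9 carry 1
  remaining carry: 1

0x1996BDE4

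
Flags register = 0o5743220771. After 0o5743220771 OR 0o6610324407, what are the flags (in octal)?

OR each oct digit independently (no carries):
  5|6=7, 7|6=7, 4|1=5, 3|0=3, 2|3=3, 2|2=2, 0|4=4, 7|4=7, 7|0=7, 1|7=7

0o7753324777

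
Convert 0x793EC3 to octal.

Expand each hex digit to 4 bits: 7=0111 9=1001 3=0011 E=1110 C=1100 3=0011.
Group the bits in threes: 011 110 010 011 111 011 000 011 → 36237303.

0o36237303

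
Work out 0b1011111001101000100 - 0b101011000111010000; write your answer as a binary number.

Subtract column by column in base 2:
  0-0 → 0
  0-0 → 0
  1-0 → 1
  0-0 → 0
  0-1 → 1 (borrow)
  0-0-1 → 1 (borrow)
  1-1-1 → 1 (borrow)
  0-1-1 → 0 (borrow)
  1-1-1 → 1 (borrow)
  1-0-1 → 0
  0-0 → 0
  0-0 → 0
  1-1 → 0
  1-1 → 0
  1-0 → 1
  1-1 → 0
  1-0 → 1
  0-1 → 1 (borrow)
  1-0-1 → 0

0b110100000101110100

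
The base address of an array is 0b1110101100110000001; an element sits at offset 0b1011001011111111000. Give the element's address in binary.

0b11001111000101111001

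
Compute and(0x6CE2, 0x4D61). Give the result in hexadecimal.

0x4C60

AND each hex digit independently (no carries):
  6&4=4, C&D=C, E&6=6, 2&1=0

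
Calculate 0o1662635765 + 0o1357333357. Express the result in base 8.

0o3242171344

Add column by column in base 8, right to left:
  5+7 = 4 carry 1
  6+5+1 = 4 carry 1
  7+3+1 = 3 carry 1
  5+3+1 = 1 carry 1
  3+3+1 = 7
  6+3 = 1 carry 1
  2+7+1 = 2 carry 1
  6+5+1 = 4 carry 1
  6+3+1 = 2 carry 1
  1+1+1 = 3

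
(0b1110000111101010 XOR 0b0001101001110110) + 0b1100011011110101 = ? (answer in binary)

0b11100001010010001

First 0b1110000111101010 XOR 0b0001101001110110 = 0b1111101110011100.
Add column by column in base 2, right to left:
  0+1 = 1
  0+0 = 0
  1+1 = 0 carry 1
  1+0+1 = 0 carry 1
  1+1+1 = 1 carry 1
  0+1+1 = 0 carry 1
  0+1+1 = 0 carry 1
  1+1+1 = 1 carry 1
  1+0+1 = 0 carry 1
  1+1+1 = 1 carry 1
  0+1+1 = 0 carry 1
  1+0+1 = 0 carry 1
  1+0+1 = 0 carry 1
  1+0+1 = 0 carry 1
  1+1+1 = 1 carry 1
  1+1+1 = 1 carry 1
  final carry 1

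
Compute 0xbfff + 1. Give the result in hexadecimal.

0xc000

The trailing 3 digits are F (max in base 16), so adding 1 cascades: they roll to 0 and the next digit up increments.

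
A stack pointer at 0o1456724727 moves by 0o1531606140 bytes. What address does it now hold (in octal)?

0o3210533067

Add column by column in base 8, right to left:
  7+0 = 7
  2+4 = 6
  7+1 = 0 carry 1
  4+6+1 = 3 carry 1
  2+0+1 = 3
  7+6 = 5 carry 1
  6+1+1 = 0 carry 1
  5+3+1 = 1 carry 1
  4+5+1 = 2 carry 1
  1+1+1 = 3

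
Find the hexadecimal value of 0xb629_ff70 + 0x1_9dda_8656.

Add column by column in base 16, right to left:
  0+6 = 6
  7+5 = c
  f+6 = 5 carry 1
  f+8+1 = 8 carry 1
  9+a+1 = 4 carry 1
  2+d+1 = 0 carry 1
  6+d+1 = 4 carry 1
  b+9+1 = 5 carry 1
  0+1+1 = 2

0x2540485c6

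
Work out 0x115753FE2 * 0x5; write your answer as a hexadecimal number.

Multiply each base-16 digit by 5, carrying:
  2×5 = 10 → write A
  E×5 = 70 → write 6 carry 4
  F×5+4 = 79 → write F carry 4
  3×5+4 = 19 → write 3 carry 1
  5×5+1 = 26 → write A carry 1
  7×5+1 = 36 → write 4 carry 2
  5×5+2 = 27 → write B carry 1
  1×5+1 = 6 → write 6
  1×5 = 5 → write 5

0x56B4A3F6A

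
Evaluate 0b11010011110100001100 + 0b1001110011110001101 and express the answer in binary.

Add column by column in base 2, right to left:
  0+1 = 1
  0+0 = 0
  1+1 = 0 carry 1
  1+1+1 = 1 carry 1
  0+0+1 = 1
  0+0 = 0
  0+0 = 0
  0+1 = 1
  1+1 = 0 carry 1
  0+1+1 = 0 carry 1
  1+1+1 = 1 carry 1
  1+0+1 = 0 carry 1
  1+0+1 = 0 carry 1
  1+1+1 = 1 carry 1
  0+1+1 = 0 carry 1
  0+1+1 = 0 carry 1
  1+0+1 = 0 carry 1
  0+0+1 = 1
  1+1 = 0 carry 1
  1+0+1 = 0 carry 1
  final carry 1

0b100100010010010011001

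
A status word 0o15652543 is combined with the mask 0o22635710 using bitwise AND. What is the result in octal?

AND each oct digit independently (no carries):
  1&2=0, 5&2=0, 6&6=6, 5&3=1, 2&5=0, 5&7=5, 4&1=0, 3&0=0

0o00610500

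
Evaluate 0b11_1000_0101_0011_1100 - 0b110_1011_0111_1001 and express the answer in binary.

Subtract column by column in base 2:
  0-1 → 1 (borrow)
  0-0-1 → 1 (borrow)
  1-0-1 → 0
  1-1 → 0
  1-1 → 0
  1-1 → 0
  0-1 → 1 (borrow)
  0-0-1 → 1 (borrow)
  1-1-1 → 1 (borrow)
  0-1-1 → 0 (borrow)
  1-0-1 → 0
  0-1 → 1 (borrow)
  0-0-1 → 1 (borrow)
  0-1-1 → 0 (borrow)
  0-1-1 → 0 (borrow)
  1-0-1 → 0
  1-0 → 1
  1-0 → 1

0b110001100111000011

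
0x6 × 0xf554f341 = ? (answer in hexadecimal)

0x5bffdb386

Multiply each base-16 digit by 6, carrying:
  1×6 = 6 → write 6
  4×6 = 24 → write 8 carry 1
  3×6+1 = 19 → write 3 carry 1
  f×6+1 = 91 → write b carry 5
  4×6+5 = 29 → write d carry 1
  5×6+1 = 31 → write f carry 1
  5×6+1 = 31 → write f carry 1
  f×6+1 = 91 → write b carry 5
  remaining carry: 5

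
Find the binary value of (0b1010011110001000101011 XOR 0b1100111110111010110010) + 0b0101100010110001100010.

0b1100000011100011111011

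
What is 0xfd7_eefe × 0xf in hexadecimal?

0xeda700e2

Multiply each base-16 digit by 15, carrying:
  e×15 = 210 → write 2 carry 13
  f×15+13 = 238 → write e carry 14
  e×15+14 = 224 → write 0 carry 14
  e×15+14 = 224 → write 0 carry 14
  7×15+14 = 119 → write 7 carry 7
  d×15+7 = 202 → write a carry 12
  f×15+12 = 237 → write d carry 14
  remaining carry: e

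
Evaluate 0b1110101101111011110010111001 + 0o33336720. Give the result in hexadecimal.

0xf257a89

0b1110101101111011110010111001 = 0xeb7bcb9 in hexadecimal.
0o33336720 = 0x6dbdd0 in hexadecimal.
Add column by column in base 16, right to left:
  9+0 = 9
  b+d = 8 carry 1
  c+d+1 = a carry 1
  b+b+1 = 7 carry 1
  7+d+1 = 5 carry 1
  b+6+1 = 2 carry 1
  e+0+1 = f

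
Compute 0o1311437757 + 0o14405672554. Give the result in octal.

0o15717332533

Add column by column in base 8, right to left:
  7+4 = 3 carry 1
  5+5+1 = 3 carry 1
  7+5+1 = 5 carry 1
  7+2+1 = 2 carry 1
  3+7+1 = 3 carry 1
  4+6+1 = 3 carry 1
  1+5+1 = 7
  1+0 = 1
  3+4 = 7
  1+4 = 5
  0+1 = 1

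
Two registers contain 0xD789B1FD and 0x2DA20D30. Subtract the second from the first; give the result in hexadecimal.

0xA9E7A4CD

Subtract column by column in base 16:
  D-0 → D
  F-3 → C
  1-D → 4 (borrow)
  B-0-1 → A
  9-2 → 7
  8-A → E (borrow)
  7-D-1 → 9 (borrow)
  D-2-1 → A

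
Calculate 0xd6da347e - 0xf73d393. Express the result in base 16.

Subtract column by column in base 16:
  e-3 → b
  7-9 → e (borrow)
  4-3-1 → 0
  3-d → 6 (borrow)
  a-3-1 → 6
  d-7 → 6
  6-f → 7 (borrow)
  d-0-1 → c

0xc76660eb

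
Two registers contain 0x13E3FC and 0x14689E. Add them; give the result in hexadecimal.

Add column by column in base 16, right to left:
  C+E = A carry 1
  F+9+1 = 9 carry 1
  3+8+1 = C
  E+6 = 4 carry 1
  3+4+1 = 8
  1+1 = 2

0x284C9A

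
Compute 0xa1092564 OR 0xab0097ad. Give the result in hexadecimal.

0xab09b7ed

OR each hex digit independently (no carries):
  a|a=a, 1|b=b, 0|0=0, 9|0=9, 2|9=b, 5|7=7, 6|a=e, 4|d=d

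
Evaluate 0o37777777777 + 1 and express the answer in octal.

0o40000000000

The trailing 10 digits are 7 (max in base 8), so adding 1 cascades: they roll to 0 and the next digit up increments.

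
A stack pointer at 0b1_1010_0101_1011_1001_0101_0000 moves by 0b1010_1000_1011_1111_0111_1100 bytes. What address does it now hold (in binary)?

Add column by column in base 2, right to left:
  0+0 = 0
  0+0 = 0
  0+1 = 1
  0+1 = 1
  1+1 = 0 carry 1
  0+1+1 = 0 carry 1
  1+1+1 = 1 carry 1
  0+0+1 = 1
  1+1 = 0 carry 1
  0+1+1 = 0 carry 1
  0+1+1 = 0 carry 1
  1+1+1 = 1 carry 1
  1+1+1 = 1 carry 1
  1+1+1 = 1 carry 1
  0+0+1 = 1
  1+1 = 0 carry 1
  1+0+1 = 0 carry 1
  0+0+1 = 1
  1+0 = 1
  0+1 = 1
  0+0 = 0
  1+1 = 0 carry 1
  0+0+1 = 1
  1+1 = 0 carry 1
  1+0+1 = 0 carry 1
  final carry 1

0b10010011100111100011001100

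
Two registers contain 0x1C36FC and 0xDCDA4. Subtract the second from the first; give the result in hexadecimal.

0xE6958

Subtract column by column in base 16:
  C-4 → 8
  F-A → 5
  6-D → 9 (borrow)
  3-C-1 → 6 (borrow)
  C-D-1 → E (borrow)
  1-0-1 → 0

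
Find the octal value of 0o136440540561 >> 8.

0o275101301

8 bits is not a whole number of base-8 digits; in binary: 1011110100100000101100000101110001 >> 8 = 10111101001000001011000001.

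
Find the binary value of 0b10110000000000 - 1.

The trailing 10 digits are 0, so subtracting 1 borrows through: they become 1 and the next digit up decrements.

0b10101111111111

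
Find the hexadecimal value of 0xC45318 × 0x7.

0x55E45A8

Multiply each base-16 digit by 7, carrying:
  8×7 = 56 → write 8 carry 3
  1×7+3 = 10 → write A
  3×7 = 21 → write 5 carry 1
  5×7+1 = 36 → write 4 carry 2
  4×7+2 = 30 → write E carry 1
  C×7+1 = 85 → write 5 carry 5
  remaining carry: 5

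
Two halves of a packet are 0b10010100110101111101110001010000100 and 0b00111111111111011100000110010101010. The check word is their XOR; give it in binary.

0b10101011001010100001110111000101110

XOR bit by bit (1 where the bits differ):
  10010100110101111101110001010000100
^ 00111111111111011100000110010101010
= 10101011001010100001110111000101110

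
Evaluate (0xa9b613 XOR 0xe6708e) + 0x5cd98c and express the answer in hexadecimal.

0xaca029

First 0xa9b613 XOR 0xe6708e = 0x4fc69d.
Add column by column in base 16, right to left:
  d+c = 9 carry 1
  9+8+1 = 2 carry 1
  6+9+1 = 0 carry 1
  c+d+1 = a carry 1
  f+c+1 = c carry 1
  4+5+1 = a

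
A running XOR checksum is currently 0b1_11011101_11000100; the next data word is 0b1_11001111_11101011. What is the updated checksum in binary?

0b00001001000101111

XOR bit by bit (1 where the bits differ):
  11101110111000100
^ 11100111111101011
= 00001001000101111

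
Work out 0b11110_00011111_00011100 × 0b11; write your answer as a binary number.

0b10110100101110101010100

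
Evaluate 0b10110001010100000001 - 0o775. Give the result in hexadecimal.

0xB1304

0b10110001010100000001 = 0xB1501 in hexadecimal.
0o775 = 0x1FD in hexadecimal.
Subtract column by column in base 16:
  1-D → 4 (borrow)
  0-F-1 → 0 (borrow)
  5-1-1 → 3
  1-0 → 1
  B-0 → B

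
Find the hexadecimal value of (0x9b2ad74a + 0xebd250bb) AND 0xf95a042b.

Add column by column in base 16, right to left:
  a+b = 5 carry 1
  4+b+1 = 0 carry 1
  7+0+1 = 8
  d+5 = 2 carry 1
  a+2+1 = d
  2+d = f
  b+b = 6 carry 1
  9+e+1 = 8 carry 1
  final carry 1
Sum = 0x186fd2805; now AND with 0xf95a042b:
  1&0=0, 8&f=8, 6&9=0, f&5=5, d&a=8, 2&0=0, 8&4=0, 0&2=0, 5&b=1

0x80580001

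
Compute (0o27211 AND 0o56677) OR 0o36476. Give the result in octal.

0o27211 AND 0o56677 = 0o06211.
Then OR with 0o36476.

0o36677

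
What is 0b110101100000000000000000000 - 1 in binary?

The trailing 20 digits are 0, so subtracting 1 borrows through: they become 1 and the next digit up decrements.

0b110101011111111111111111111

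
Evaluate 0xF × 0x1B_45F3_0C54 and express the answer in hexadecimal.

0x199193DB8EC

Multiply each base-16 digit by 15, carrying:
  4×15 = 60 → write C carry 3
  5×15+3 = 78 → write E carry 4
  C×15+4 = 184 → write 8 carry 11
  0×15+11 = 11 → write B
  3×15 = 45 → write D carry 2
  F×15+2 = 227 → write 3 carry 14
  5×15+14 = 89 → write 9 carry 5
  4×15+5 = 65 → write 1 carry 4
  B×15+4 = 169 → write 9 carry 10
  1×15+10 = 25 → write 9 carry 1
  remaining carry: 1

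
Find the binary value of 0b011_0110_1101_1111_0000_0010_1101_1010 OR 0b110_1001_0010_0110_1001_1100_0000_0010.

OR bit by bit (1 where either bit is 1):
  0110110110111110000001011011010
| 1101001001001101001110000000010
= 1111111111111111001111011011010

0b1111111111111111001111011011010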